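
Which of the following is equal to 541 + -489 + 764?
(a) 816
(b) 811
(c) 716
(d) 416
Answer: a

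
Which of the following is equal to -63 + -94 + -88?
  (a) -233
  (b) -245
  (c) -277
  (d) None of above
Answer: b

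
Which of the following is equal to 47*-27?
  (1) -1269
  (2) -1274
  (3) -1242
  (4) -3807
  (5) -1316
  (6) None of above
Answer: 1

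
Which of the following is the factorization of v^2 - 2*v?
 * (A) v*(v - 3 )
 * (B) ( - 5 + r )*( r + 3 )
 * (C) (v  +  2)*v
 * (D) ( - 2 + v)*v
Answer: D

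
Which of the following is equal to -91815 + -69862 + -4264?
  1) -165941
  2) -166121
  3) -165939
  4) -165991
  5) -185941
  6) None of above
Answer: 1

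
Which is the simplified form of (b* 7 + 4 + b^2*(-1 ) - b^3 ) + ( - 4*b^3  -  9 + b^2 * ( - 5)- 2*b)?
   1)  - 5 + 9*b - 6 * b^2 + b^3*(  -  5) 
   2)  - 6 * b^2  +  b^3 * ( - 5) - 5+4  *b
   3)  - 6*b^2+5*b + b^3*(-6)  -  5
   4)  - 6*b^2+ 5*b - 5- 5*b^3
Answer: 4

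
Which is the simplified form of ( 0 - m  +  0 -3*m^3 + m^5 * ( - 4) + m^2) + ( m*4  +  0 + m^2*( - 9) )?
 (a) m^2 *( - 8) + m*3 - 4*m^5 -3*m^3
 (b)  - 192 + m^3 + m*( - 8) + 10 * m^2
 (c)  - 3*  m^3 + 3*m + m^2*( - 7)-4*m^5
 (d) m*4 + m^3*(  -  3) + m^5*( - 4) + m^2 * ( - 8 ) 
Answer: a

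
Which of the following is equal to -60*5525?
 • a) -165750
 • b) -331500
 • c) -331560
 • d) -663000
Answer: b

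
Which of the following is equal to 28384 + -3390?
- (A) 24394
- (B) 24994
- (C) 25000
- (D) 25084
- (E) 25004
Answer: B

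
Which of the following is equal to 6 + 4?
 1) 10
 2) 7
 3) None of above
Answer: 1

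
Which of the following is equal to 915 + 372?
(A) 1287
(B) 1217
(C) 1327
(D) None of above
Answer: A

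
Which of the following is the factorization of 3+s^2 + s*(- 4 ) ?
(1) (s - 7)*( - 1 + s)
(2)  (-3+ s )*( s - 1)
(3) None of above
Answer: 2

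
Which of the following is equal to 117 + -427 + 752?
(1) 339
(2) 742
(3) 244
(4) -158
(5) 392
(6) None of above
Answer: 6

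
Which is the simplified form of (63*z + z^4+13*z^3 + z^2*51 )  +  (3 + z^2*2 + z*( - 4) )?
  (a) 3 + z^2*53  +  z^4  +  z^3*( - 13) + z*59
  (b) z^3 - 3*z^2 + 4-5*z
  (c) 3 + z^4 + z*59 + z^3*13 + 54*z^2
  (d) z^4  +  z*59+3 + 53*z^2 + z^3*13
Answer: d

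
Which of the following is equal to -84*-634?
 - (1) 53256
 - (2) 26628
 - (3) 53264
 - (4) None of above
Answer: 1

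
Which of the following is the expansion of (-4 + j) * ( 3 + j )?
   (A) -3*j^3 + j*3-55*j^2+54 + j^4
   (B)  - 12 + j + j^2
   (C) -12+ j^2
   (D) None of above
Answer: D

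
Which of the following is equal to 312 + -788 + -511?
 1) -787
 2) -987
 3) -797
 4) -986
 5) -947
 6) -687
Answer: 2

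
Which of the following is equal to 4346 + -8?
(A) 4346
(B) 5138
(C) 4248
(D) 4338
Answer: D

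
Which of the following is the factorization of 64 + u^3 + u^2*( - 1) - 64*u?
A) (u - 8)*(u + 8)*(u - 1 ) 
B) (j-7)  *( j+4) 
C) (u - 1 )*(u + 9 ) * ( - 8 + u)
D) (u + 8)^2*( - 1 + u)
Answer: A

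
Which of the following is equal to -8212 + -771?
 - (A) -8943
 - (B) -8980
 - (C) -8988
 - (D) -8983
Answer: D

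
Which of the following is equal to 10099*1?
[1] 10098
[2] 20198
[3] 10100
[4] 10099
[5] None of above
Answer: 4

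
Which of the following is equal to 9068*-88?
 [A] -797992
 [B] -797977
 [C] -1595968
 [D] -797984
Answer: D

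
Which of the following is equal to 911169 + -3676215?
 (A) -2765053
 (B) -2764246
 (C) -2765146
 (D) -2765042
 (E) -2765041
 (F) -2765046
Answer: F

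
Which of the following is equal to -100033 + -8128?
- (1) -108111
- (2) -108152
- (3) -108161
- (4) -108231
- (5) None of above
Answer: 3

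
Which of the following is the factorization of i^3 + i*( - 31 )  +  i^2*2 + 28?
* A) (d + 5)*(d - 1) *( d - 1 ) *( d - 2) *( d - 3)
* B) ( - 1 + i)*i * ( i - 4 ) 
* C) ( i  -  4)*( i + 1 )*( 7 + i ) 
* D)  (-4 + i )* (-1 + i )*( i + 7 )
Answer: D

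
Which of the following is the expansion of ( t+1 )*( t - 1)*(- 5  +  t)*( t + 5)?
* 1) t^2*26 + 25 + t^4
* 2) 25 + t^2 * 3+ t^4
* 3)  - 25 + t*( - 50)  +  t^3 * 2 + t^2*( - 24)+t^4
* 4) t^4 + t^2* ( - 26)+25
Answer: 4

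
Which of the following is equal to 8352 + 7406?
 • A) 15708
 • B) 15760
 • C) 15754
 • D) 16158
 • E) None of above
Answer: E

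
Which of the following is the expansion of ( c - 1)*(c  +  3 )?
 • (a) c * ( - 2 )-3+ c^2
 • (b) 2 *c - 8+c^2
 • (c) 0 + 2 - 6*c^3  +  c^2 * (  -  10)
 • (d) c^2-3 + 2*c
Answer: d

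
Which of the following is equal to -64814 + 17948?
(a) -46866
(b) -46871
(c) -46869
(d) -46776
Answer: a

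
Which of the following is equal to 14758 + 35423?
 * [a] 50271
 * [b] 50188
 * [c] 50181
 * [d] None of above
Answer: c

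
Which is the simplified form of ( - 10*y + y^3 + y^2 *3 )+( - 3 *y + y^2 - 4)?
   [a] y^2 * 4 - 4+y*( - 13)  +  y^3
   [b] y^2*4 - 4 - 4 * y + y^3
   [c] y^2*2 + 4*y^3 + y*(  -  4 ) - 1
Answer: a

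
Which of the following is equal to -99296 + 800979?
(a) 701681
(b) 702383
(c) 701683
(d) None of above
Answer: c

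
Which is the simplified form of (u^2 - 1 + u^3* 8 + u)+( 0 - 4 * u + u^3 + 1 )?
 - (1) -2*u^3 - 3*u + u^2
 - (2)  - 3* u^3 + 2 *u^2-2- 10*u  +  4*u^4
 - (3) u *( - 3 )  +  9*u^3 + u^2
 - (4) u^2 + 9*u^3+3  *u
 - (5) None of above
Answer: 3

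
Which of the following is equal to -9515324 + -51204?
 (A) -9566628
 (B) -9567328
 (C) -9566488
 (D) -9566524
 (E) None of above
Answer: E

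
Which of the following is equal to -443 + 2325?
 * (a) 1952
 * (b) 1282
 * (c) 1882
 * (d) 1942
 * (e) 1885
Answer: c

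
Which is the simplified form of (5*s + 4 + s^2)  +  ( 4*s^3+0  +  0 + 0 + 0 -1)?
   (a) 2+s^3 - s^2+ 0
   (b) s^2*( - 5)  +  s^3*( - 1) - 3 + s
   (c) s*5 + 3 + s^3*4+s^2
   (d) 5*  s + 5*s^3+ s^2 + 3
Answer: c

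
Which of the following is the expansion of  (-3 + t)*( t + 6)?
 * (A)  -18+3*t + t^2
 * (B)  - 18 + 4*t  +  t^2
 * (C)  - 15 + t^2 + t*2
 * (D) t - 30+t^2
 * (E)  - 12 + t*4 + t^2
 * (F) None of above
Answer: A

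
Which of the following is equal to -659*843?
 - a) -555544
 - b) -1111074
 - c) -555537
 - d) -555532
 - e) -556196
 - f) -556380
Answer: c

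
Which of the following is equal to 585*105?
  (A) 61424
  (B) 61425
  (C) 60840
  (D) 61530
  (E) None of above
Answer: B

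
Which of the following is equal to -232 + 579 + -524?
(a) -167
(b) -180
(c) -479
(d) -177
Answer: d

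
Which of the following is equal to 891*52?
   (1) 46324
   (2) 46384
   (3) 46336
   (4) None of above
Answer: 4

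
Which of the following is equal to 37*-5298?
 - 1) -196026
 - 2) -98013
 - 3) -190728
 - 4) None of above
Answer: 1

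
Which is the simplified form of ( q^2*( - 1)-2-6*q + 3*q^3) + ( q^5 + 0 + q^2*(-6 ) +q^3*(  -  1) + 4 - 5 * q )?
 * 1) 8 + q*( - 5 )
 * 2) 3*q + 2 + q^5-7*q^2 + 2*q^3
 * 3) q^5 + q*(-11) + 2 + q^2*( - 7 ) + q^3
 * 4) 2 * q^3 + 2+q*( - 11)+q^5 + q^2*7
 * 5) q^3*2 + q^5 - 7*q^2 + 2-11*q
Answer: 5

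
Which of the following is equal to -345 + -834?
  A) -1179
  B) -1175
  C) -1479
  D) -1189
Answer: A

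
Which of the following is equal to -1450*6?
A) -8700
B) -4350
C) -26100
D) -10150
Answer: A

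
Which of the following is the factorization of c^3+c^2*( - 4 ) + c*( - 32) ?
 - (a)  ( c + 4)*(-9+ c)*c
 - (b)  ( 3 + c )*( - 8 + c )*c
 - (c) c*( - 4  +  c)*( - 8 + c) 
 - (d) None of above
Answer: d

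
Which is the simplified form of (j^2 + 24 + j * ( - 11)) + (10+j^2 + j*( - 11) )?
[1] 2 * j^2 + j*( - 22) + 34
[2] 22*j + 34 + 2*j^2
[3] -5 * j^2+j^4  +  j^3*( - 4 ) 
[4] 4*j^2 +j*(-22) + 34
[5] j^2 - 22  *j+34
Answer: 1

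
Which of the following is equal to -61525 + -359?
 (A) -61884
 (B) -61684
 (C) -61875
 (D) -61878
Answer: A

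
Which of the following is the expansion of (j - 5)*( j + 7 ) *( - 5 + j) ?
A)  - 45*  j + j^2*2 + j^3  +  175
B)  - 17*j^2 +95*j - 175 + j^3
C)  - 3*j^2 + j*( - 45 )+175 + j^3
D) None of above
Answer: C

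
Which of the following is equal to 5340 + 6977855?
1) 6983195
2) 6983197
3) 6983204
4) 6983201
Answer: 1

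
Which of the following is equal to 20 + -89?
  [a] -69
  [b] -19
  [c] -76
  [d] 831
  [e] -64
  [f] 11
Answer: a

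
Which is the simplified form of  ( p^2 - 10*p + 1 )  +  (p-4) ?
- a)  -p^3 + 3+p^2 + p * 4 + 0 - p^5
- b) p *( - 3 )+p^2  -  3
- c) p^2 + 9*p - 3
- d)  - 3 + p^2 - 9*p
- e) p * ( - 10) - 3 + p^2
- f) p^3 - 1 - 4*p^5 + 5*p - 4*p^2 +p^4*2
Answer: d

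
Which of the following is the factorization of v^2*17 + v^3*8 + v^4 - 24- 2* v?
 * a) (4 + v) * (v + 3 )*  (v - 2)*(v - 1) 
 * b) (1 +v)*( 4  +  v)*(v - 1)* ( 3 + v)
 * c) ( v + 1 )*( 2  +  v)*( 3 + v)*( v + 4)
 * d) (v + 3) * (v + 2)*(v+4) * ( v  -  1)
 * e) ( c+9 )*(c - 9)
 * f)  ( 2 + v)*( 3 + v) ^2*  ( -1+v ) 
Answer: d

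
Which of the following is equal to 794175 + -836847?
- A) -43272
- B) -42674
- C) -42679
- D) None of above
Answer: D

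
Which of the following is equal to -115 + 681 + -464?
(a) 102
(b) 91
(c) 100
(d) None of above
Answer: a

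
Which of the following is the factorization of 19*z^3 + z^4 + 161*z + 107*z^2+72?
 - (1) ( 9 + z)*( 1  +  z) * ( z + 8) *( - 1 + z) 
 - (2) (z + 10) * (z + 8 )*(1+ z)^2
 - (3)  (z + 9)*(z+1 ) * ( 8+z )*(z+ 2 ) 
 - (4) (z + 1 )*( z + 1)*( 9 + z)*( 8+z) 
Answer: 4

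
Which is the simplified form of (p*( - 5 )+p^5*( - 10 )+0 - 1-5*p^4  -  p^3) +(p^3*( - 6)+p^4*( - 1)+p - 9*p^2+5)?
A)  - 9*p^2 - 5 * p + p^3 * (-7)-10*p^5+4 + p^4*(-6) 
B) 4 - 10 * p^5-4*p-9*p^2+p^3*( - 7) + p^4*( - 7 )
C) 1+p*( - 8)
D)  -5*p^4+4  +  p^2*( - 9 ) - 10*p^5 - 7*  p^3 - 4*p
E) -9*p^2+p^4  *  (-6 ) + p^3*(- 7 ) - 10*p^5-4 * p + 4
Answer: E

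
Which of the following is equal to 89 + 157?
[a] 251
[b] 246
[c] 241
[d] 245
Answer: b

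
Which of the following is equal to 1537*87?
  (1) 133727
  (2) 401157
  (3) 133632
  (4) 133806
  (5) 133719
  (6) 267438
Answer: 5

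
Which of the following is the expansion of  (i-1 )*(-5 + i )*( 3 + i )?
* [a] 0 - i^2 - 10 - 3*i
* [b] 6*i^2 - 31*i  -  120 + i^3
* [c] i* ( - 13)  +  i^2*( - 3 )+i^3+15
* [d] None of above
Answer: c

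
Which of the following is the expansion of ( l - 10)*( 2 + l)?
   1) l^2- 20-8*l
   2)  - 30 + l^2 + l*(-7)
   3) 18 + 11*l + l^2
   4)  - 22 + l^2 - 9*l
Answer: 1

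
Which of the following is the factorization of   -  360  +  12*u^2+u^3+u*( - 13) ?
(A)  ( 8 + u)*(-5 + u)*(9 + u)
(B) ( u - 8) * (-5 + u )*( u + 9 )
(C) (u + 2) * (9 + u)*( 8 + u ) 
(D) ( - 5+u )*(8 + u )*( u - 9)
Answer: A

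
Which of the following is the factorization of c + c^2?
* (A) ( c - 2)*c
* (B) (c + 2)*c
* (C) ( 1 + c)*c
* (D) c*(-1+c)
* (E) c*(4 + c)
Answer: C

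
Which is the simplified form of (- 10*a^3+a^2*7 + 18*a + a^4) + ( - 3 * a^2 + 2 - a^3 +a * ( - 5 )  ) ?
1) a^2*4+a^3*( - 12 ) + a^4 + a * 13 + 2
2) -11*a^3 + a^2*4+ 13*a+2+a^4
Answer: 2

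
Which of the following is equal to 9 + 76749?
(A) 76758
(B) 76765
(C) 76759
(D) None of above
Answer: A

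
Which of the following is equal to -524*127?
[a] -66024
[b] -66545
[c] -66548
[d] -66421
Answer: c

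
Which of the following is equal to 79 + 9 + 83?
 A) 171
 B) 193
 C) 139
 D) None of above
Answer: A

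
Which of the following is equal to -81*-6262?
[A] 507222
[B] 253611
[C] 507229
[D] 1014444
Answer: A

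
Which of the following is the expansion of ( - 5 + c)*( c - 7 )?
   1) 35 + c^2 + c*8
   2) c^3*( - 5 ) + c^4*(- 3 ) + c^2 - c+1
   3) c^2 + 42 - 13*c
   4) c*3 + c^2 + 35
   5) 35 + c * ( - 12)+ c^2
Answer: 5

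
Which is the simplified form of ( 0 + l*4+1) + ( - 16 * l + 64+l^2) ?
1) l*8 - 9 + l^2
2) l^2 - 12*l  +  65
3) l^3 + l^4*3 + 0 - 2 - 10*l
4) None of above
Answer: 2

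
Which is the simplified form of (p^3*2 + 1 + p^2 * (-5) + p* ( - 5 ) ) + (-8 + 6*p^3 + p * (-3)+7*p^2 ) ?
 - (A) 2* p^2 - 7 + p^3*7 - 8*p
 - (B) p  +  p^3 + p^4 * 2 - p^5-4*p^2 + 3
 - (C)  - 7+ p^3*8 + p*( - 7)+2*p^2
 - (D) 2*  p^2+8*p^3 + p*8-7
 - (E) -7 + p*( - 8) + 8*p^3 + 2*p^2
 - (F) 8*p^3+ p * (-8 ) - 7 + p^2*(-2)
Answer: E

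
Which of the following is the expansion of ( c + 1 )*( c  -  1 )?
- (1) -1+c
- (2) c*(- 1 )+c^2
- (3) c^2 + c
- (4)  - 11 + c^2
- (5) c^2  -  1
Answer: 5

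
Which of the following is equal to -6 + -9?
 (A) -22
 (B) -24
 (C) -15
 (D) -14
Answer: C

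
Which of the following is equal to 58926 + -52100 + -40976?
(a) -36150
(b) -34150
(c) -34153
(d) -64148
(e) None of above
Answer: b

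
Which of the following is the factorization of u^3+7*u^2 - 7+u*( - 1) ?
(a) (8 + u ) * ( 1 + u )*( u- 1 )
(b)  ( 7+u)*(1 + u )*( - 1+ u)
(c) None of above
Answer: b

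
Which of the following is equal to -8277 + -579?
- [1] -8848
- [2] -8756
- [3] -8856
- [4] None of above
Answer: 3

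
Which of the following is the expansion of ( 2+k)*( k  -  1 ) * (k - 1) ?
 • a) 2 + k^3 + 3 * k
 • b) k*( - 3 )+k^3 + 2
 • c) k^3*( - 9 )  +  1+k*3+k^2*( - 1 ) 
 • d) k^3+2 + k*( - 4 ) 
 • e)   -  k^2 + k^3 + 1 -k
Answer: b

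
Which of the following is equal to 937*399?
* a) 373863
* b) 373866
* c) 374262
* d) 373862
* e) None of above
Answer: a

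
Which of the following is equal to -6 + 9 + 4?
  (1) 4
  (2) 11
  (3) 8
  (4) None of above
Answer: 4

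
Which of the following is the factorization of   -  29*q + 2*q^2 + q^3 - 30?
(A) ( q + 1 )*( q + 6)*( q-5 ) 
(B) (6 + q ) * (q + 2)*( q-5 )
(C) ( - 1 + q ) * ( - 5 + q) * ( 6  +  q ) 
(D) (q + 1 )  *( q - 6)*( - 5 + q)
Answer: A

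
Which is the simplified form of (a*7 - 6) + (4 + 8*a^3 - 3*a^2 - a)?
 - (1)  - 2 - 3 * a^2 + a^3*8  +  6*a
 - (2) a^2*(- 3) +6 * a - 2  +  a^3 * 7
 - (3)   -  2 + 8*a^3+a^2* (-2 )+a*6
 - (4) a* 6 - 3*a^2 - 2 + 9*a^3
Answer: 1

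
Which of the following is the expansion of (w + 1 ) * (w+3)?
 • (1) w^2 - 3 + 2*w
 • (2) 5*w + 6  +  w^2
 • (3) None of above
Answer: 3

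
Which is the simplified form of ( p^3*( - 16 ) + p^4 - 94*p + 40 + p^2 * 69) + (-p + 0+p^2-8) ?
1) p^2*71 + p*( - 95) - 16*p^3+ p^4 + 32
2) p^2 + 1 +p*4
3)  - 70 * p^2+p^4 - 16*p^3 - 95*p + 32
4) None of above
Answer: 4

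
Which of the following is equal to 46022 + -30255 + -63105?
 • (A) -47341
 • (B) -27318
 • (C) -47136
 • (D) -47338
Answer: D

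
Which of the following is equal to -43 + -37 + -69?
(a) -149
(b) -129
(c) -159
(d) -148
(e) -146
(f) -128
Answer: a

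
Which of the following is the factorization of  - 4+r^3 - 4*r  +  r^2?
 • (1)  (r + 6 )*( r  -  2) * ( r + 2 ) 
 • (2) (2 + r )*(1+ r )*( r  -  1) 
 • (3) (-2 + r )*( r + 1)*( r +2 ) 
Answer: 3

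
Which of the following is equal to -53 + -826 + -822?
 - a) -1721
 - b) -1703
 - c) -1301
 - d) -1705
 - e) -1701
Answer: e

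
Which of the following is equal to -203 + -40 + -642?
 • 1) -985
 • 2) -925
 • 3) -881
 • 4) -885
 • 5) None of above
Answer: 4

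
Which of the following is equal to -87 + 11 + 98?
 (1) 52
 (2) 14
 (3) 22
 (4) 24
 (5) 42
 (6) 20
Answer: 3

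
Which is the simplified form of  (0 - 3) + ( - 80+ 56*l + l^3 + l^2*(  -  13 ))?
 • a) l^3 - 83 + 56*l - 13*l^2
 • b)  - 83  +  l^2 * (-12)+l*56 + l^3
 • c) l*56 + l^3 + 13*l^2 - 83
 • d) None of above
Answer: a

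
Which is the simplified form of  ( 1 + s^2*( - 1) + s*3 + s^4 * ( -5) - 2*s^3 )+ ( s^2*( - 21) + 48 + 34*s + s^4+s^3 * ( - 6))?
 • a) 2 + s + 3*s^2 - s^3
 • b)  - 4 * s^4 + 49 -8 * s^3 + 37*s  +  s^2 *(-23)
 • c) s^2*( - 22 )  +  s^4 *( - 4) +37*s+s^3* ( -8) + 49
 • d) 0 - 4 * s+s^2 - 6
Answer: c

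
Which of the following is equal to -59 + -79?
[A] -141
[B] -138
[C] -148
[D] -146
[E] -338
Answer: B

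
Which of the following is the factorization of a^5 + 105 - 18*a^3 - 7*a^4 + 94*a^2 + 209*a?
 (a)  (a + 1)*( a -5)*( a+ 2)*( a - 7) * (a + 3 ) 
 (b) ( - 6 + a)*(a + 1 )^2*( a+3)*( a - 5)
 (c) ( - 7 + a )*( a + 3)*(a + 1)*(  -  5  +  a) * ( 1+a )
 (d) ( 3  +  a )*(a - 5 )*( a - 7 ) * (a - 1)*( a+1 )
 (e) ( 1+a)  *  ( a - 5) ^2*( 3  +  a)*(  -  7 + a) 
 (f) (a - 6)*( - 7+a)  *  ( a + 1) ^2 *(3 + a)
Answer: c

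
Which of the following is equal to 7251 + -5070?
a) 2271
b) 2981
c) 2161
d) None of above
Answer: d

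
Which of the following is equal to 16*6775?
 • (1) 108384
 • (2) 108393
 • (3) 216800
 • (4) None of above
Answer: 4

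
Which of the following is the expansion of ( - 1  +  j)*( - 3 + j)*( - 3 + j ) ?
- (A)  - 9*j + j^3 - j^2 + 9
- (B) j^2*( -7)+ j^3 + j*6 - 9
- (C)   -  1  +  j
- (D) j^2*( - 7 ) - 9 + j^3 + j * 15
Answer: D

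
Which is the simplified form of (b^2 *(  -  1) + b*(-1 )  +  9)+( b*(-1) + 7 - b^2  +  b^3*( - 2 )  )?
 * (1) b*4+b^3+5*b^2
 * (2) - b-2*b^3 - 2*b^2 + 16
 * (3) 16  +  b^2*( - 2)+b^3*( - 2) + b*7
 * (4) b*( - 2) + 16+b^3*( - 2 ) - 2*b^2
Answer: 4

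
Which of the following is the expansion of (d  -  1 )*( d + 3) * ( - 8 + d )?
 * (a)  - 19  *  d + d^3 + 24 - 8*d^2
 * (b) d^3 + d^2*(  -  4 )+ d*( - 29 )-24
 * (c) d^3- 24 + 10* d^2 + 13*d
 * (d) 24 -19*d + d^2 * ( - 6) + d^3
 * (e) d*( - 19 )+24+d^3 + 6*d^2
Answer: d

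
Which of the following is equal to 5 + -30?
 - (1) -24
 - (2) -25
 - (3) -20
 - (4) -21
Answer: 2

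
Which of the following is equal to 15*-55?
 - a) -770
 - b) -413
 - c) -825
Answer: c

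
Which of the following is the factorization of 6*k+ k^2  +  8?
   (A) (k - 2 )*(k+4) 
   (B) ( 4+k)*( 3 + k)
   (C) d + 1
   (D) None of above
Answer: D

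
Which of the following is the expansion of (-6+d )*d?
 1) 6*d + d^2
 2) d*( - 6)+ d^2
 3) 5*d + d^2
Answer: 2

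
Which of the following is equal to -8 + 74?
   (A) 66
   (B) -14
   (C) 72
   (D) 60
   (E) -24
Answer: A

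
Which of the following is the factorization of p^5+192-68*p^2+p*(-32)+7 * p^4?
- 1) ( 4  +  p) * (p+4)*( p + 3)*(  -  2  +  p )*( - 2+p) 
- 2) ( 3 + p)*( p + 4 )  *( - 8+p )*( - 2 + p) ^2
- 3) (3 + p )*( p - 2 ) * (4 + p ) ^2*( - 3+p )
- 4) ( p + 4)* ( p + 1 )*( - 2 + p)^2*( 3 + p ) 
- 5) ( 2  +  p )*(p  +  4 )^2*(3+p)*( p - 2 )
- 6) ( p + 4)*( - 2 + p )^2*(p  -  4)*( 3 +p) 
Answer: 1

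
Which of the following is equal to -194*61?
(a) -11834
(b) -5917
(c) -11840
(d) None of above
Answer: a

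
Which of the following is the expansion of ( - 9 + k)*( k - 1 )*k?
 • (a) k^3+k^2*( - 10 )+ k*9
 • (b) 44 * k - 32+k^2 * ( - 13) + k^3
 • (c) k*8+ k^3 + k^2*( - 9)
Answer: a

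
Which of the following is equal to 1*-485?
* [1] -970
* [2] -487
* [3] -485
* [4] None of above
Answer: 3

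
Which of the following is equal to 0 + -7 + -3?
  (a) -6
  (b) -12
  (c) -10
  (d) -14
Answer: c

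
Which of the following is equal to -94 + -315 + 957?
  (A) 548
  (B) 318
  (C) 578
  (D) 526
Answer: A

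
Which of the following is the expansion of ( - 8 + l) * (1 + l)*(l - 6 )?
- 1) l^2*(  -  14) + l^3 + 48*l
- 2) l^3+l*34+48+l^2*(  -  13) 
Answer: 2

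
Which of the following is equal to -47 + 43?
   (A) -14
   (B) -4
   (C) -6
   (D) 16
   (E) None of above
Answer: B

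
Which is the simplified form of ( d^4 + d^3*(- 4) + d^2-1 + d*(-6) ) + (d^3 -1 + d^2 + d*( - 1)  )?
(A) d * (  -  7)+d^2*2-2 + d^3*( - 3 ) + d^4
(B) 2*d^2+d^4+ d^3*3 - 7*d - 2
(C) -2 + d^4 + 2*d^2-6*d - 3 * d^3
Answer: A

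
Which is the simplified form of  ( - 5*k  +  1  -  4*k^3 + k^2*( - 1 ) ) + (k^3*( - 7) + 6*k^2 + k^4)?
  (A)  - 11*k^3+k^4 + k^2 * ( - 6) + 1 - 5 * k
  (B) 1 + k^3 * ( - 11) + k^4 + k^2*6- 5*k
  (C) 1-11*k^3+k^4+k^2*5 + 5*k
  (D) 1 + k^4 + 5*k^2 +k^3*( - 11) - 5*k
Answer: D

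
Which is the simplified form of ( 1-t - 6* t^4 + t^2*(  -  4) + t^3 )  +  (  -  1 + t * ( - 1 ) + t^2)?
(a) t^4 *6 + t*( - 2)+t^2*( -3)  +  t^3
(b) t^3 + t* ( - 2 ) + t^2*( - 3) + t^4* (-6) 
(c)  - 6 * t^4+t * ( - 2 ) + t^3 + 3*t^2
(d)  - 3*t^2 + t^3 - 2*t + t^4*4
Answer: b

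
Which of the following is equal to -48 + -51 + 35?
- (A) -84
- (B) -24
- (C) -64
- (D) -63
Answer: C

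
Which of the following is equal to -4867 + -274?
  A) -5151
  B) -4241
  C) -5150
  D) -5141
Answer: D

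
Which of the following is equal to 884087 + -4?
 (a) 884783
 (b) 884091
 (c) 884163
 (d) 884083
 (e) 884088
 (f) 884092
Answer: d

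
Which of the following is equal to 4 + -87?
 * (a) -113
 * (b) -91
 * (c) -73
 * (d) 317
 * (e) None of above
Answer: e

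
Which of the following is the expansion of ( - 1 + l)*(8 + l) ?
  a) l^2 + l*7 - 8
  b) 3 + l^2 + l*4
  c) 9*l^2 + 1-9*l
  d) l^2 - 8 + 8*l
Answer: a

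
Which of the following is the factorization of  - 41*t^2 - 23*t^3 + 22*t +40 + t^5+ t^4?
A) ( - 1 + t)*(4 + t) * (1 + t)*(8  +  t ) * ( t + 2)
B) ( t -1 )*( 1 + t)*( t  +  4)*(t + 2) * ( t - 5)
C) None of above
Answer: B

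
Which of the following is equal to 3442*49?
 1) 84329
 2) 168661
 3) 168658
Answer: 3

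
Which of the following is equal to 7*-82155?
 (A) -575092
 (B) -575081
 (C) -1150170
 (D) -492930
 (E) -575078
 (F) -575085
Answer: F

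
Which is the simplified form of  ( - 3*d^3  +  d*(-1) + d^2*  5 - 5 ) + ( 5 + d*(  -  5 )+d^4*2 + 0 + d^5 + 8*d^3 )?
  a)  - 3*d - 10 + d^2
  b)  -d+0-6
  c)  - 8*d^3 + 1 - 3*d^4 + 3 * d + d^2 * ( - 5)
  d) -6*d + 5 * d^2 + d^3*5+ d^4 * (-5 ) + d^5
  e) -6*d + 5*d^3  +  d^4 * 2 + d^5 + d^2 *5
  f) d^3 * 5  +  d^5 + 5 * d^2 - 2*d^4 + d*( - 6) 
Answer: e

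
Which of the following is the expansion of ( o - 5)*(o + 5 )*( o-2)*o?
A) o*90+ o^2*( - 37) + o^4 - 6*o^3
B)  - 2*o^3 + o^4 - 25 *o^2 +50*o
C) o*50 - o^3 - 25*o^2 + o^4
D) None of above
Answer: B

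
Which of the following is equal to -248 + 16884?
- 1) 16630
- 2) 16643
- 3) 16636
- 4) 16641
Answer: 3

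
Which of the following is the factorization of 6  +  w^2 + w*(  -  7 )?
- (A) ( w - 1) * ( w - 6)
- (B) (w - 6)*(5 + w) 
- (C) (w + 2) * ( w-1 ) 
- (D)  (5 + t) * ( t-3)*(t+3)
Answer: A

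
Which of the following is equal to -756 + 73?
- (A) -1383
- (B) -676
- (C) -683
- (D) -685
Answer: C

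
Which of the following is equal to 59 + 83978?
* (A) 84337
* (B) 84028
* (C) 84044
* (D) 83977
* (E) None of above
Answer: E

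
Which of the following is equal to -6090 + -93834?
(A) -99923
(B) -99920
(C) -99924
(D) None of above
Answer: C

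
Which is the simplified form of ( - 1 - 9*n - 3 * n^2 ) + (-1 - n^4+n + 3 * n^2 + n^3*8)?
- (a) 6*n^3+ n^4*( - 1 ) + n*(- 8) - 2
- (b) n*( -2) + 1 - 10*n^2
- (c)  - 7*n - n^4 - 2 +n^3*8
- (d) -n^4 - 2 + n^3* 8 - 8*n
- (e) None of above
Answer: d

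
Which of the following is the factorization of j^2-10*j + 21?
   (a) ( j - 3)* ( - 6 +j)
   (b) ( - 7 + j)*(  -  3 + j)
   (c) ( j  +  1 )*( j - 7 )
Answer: b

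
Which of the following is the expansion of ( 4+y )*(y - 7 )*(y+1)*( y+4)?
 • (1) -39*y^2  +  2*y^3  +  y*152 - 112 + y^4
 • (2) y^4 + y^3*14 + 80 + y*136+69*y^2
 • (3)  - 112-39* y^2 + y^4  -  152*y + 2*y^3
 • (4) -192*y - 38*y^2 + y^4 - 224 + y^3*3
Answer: 3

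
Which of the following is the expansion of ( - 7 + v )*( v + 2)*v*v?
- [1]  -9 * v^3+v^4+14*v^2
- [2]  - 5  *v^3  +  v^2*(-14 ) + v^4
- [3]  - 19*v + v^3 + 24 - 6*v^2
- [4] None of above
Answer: 2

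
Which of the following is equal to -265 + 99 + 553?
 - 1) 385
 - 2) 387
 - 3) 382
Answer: 2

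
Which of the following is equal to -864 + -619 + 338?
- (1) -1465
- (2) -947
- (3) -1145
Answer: 3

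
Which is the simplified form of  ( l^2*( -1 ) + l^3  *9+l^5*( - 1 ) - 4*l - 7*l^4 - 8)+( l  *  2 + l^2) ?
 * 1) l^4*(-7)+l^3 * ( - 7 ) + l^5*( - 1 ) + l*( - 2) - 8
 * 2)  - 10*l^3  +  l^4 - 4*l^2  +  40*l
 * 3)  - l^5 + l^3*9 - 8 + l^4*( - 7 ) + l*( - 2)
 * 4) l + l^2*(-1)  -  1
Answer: 3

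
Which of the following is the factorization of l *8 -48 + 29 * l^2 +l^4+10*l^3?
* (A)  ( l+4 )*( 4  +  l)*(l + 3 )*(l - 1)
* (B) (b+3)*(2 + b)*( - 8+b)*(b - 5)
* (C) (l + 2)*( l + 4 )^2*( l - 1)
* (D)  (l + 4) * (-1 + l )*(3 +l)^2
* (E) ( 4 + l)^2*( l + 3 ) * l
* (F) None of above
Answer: A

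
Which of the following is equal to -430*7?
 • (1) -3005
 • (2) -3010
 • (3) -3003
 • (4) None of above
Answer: 2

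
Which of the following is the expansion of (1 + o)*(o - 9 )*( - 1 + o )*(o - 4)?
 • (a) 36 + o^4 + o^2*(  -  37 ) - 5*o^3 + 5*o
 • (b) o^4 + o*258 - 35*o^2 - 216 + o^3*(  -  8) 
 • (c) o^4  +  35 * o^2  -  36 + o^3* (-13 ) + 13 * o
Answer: c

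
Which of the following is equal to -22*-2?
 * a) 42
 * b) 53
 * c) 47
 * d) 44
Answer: d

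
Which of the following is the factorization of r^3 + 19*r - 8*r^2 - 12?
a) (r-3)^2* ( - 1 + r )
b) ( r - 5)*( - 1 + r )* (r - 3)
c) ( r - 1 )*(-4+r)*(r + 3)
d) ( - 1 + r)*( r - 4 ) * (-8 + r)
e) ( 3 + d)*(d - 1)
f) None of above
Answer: f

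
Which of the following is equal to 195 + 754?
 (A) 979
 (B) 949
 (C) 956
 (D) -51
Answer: B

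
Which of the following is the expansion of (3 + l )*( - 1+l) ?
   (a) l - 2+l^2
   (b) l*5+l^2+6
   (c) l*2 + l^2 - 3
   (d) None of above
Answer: c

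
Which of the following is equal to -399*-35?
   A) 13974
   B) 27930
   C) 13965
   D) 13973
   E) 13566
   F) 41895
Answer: C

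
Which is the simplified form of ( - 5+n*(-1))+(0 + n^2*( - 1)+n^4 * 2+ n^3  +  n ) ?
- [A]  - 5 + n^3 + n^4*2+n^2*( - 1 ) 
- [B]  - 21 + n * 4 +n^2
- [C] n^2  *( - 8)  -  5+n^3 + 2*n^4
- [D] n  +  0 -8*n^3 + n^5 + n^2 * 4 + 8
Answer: A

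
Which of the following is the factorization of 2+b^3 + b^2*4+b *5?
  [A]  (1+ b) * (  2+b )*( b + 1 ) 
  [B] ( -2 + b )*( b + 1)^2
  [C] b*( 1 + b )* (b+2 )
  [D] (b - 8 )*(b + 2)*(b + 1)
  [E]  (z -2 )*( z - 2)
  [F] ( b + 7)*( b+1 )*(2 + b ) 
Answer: A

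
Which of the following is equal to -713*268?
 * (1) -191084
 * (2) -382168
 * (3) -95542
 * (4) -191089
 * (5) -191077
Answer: 1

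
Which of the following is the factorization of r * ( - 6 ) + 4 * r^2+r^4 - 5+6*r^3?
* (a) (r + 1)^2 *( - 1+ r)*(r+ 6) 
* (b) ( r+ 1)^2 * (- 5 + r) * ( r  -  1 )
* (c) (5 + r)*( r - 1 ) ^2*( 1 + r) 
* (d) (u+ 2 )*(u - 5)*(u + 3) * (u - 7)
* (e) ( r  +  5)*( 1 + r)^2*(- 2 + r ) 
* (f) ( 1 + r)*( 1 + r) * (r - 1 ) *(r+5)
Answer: f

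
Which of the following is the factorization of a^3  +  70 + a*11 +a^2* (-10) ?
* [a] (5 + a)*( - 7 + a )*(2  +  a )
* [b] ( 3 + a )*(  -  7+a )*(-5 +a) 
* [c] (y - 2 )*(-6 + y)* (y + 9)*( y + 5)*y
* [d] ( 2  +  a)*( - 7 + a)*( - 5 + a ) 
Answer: d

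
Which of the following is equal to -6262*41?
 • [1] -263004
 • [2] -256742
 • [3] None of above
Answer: 2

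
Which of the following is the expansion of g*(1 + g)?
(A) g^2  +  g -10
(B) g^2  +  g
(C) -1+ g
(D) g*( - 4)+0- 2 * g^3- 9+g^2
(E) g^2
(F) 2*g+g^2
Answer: B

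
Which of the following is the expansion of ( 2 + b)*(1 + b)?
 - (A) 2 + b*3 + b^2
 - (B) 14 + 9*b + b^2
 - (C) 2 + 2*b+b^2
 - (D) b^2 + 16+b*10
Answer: A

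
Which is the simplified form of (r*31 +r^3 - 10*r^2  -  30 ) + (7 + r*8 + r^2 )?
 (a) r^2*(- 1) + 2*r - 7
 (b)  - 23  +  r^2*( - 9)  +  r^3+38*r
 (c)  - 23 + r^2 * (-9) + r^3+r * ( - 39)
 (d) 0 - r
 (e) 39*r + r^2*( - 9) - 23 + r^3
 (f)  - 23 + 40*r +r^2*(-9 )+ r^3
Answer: e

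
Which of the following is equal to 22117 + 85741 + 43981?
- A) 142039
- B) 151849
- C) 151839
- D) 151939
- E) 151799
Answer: C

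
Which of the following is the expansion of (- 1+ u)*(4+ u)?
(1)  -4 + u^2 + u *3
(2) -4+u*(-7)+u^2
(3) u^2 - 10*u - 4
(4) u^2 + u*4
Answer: 1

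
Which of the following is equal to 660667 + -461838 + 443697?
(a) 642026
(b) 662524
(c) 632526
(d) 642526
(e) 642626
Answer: d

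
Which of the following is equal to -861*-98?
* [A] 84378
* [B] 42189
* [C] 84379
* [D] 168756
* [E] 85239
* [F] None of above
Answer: A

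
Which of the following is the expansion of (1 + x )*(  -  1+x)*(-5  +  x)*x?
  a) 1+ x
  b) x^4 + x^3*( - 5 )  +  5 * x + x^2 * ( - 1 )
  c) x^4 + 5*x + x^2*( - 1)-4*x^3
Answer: b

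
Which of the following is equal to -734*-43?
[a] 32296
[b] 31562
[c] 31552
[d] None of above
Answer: b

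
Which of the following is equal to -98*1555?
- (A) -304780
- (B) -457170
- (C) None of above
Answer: C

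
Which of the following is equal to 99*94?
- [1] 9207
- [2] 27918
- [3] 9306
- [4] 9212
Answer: 3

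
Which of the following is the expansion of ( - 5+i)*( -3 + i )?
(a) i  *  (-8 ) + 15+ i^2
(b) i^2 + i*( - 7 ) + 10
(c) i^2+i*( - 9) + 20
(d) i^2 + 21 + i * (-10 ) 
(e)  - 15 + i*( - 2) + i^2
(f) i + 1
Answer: a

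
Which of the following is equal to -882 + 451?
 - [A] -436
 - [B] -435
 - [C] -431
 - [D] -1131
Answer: C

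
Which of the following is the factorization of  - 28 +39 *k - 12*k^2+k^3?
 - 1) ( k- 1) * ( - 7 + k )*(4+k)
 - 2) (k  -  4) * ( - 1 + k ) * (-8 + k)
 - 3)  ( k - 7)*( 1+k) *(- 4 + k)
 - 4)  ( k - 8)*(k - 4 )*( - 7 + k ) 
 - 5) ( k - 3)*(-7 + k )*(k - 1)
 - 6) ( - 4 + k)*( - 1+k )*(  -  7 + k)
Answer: 6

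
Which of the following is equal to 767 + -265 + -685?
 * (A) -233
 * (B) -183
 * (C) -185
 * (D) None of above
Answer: B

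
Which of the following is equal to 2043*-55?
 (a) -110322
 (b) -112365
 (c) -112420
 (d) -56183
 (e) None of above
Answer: b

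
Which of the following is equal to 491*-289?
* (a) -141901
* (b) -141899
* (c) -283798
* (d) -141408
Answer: b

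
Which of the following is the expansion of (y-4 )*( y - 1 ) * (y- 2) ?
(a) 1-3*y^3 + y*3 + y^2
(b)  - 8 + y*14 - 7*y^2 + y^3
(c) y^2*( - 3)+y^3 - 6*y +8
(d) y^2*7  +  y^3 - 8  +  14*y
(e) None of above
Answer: b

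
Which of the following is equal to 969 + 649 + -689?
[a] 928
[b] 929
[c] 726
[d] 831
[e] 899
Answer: b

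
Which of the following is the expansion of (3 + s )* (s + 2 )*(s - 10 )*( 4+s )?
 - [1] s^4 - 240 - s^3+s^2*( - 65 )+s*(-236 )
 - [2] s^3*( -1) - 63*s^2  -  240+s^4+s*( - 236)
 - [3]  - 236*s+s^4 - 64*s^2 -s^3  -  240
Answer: 3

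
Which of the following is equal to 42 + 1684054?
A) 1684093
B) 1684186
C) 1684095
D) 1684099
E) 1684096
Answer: E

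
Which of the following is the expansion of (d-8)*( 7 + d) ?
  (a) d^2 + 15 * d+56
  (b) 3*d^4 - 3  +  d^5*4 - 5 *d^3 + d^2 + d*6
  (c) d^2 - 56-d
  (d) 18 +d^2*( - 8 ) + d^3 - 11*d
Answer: c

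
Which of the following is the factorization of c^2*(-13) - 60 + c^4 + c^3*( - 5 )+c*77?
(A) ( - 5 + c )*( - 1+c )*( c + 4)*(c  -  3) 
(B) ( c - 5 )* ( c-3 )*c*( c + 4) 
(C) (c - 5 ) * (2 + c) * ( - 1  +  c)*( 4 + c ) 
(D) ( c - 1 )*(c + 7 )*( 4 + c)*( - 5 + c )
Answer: A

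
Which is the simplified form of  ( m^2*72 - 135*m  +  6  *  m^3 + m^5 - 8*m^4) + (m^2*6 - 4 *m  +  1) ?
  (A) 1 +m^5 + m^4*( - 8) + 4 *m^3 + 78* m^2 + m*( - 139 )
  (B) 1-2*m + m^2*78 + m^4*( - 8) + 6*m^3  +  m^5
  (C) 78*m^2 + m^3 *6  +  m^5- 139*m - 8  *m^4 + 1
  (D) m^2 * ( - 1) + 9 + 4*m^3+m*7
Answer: C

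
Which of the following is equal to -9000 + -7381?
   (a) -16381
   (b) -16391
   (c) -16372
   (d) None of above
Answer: a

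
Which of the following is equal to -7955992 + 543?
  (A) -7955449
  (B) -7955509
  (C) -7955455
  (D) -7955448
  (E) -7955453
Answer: A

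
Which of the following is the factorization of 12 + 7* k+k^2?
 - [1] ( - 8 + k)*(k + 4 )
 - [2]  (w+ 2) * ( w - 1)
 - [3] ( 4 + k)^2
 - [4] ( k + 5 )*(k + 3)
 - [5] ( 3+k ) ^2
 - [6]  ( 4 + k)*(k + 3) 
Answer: 6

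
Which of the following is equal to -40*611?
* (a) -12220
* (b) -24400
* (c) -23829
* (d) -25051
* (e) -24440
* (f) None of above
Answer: e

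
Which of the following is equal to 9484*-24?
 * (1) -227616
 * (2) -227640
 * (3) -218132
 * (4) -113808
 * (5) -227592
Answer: 1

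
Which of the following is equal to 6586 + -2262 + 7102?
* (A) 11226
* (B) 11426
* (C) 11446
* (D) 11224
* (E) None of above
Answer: B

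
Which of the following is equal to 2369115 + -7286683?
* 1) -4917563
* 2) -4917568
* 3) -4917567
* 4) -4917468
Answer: 2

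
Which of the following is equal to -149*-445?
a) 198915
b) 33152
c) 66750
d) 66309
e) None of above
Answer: e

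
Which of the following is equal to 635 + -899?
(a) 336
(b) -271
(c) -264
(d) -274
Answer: c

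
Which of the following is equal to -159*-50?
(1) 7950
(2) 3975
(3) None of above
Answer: 1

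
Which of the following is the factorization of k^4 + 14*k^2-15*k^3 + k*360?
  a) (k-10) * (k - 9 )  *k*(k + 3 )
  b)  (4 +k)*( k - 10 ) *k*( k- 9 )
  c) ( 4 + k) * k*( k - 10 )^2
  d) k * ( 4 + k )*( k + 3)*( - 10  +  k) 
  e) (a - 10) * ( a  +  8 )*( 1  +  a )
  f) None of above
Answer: b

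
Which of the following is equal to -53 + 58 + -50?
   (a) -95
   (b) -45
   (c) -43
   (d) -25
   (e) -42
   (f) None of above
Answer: b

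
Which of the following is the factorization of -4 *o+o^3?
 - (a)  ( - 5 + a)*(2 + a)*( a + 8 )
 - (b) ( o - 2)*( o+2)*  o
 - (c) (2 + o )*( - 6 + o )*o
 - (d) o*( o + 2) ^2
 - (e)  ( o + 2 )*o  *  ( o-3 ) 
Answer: b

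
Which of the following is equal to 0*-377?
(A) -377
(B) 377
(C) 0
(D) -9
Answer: C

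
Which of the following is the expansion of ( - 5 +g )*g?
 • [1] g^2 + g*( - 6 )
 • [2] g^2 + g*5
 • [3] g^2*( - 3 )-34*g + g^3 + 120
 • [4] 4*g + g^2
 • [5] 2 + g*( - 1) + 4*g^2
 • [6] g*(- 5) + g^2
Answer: 6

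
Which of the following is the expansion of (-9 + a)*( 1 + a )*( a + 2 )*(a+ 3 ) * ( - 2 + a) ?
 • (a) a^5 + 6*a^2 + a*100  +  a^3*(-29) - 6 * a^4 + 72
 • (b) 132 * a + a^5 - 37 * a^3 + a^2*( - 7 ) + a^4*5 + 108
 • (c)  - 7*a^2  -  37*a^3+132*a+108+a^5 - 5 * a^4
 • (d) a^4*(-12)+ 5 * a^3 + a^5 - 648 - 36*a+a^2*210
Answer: c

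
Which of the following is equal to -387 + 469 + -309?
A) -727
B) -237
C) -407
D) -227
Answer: D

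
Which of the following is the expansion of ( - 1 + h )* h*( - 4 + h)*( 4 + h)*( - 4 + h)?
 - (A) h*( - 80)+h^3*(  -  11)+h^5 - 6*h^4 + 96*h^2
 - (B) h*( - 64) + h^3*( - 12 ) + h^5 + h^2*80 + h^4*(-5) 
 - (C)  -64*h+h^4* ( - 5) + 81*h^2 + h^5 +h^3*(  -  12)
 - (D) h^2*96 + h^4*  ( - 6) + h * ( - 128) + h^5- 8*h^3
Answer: B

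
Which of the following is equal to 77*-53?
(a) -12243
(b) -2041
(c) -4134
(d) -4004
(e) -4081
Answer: e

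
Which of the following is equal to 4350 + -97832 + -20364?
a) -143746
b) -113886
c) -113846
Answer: c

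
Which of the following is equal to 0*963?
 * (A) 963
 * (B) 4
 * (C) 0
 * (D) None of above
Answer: C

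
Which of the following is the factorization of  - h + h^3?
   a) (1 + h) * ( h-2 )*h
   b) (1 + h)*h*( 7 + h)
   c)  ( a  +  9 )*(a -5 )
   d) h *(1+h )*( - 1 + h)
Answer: d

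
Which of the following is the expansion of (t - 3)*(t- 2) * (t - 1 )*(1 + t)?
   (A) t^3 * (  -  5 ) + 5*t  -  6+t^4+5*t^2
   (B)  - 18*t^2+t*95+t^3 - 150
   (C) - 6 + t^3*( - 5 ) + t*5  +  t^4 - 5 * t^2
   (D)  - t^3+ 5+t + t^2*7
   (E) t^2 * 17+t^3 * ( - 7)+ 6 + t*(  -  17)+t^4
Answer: A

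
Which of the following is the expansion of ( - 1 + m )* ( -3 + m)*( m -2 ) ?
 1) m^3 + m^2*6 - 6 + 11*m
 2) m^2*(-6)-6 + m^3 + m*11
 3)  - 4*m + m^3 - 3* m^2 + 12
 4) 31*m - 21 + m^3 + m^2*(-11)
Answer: 2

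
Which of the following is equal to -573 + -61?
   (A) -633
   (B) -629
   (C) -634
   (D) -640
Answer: C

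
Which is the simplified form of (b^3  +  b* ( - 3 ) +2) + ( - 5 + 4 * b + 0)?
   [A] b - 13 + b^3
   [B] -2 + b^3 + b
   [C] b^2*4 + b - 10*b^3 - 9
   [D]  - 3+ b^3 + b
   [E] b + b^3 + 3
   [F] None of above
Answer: D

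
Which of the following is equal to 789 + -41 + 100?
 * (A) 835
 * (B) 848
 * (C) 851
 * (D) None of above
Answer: B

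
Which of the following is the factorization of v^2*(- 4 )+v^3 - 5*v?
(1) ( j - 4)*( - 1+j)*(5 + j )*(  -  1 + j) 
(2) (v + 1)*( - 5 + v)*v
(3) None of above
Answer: 2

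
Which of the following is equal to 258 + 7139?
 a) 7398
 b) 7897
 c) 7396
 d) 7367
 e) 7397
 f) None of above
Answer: e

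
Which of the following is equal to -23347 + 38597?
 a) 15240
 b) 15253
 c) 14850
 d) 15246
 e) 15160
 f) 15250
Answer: f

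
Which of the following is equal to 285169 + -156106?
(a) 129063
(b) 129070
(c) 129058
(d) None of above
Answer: a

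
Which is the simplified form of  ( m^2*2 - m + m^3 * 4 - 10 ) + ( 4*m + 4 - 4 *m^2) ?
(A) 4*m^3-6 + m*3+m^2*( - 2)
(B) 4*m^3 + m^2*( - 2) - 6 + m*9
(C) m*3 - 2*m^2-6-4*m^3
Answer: A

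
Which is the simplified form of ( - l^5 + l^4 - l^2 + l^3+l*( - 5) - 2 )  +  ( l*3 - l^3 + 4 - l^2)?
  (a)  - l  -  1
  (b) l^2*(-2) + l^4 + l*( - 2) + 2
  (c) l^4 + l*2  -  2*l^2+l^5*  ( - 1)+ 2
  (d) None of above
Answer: d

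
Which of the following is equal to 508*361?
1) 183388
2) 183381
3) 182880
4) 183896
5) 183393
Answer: 1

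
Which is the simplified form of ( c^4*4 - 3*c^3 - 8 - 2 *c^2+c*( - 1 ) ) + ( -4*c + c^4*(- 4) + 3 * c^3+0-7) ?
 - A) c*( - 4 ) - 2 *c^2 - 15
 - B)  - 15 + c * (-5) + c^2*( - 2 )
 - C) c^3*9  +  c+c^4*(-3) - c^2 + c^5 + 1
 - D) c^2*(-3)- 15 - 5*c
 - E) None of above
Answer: B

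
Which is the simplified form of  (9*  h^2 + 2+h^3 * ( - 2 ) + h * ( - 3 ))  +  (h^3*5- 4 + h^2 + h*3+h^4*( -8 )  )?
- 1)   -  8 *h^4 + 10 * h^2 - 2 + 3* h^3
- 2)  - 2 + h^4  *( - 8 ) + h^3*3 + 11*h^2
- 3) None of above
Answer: 1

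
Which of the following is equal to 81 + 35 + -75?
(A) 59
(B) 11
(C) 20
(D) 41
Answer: D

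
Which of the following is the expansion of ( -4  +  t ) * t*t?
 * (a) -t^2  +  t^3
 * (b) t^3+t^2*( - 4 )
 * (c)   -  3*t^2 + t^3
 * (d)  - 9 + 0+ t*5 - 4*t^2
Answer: b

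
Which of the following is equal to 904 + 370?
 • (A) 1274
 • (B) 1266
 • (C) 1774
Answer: A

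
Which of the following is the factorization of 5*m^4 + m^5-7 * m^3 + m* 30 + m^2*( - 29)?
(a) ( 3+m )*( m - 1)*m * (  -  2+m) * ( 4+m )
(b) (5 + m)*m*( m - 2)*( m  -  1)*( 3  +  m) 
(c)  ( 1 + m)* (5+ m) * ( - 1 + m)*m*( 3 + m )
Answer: b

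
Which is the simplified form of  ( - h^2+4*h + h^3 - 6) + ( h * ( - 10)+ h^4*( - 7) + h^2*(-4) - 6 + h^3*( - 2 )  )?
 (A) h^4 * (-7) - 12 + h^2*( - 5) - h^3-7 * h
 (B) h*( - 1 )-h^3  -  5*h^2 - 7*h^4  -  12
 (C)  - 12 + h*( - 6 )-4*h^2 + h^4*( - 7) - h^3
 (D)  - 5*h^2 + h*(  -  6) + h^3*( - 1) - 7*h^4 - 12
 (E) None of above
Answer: D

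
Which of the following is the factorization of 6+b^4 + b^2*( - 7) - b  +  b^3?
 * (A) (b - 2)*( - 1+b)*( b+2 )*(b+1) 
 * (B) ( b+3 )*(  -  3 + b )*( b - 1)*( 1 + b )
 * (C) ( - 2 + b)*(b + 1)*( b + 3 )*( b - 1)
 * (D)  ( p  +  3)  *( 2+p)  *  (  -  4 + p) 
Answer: C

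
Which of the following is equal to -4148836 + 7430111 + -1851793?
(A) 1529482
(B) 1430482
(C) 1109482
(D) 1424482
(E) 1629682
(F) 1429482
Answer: F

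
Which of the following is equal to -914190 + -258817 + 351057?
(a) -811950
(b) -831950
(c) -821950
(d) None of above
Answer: c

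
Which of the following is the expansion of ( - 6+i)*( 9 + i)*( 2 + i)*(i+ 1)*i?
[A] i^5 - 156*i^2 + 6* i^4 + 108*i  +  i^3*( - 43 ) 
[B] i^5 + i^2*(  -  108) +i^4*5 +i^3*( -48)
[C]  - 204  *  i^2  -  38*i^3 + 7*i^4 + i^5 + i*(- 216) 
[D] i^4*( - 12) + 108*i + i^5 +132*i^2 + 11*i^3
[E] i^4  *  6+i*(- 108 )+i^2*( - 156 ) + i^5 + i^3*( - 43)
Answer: E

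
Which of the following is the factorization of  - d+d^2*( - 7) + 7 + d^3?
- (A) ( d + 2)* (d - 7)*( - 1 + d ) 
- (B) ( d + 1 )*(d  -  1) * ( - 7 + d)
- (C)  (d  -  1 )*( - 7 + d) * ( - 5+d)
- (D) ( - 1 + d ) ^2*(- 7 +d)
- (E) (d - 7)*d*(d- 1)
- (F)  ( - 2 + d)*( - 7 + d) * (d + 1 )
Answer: B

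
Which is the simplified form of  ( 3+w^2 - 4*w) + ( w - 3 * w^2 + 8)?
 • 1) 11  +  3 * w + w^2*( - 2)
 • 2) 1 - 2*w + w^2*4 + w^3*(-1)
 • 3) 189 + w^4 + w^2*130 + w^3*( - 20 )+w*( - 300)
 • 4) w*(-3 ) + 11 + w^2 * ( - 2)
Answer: 4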